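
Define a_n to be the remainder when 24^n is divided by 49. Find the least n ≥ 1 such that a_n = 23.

26

We have a_0 = 1, a_1 = 24, a_2 = 37, a_3 = 6, a_4 = 46, a_5 = 26, a_6 = 36, a_7 = 31, a_8 = 9, a_9 = 20, a_{10} = 39, a_{11} = 5, a_{12} = 22, a_{13} = 38, a_{14} = 30, a_{15} = 34, a_{16} = 32, a_{17} = 33, a_{18} = 8, a_{19} = 45, a_{20} = 2, a_{21} = 48, a_{22} = 25, a_{23} = 12, a_{24} = 43, a_{25} = 3, a_{26} = 23, a_{27} = 13, a_{28} = 18, a_{29} = 40, a_{30} = 29, a_{31} = 10, a_{32} = 44, a_{33} = 27, a_{34} = 11, a_{35} = 19, a_{36} = 15, a_{37} = 17, a_{38} = 16, a_{39} = 41, a_{40} = 4, a_{41} = 47, a_{42} = 1.
The sequence repeats with period 42.
The value 23 first appears (with n ≥ 1) at a_{26}.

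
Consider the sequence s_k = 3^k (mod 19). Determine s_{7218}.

1

Listing terms: s_1 = 3,  s_2 = 9,  s_3 = 8,  s_4 = 5,  s_5 = 15,  s_6 = 7,  s_7 = 2,  s_8 = 6,  s_9 = 18,  s_{10} = 16,  s_{11} = 10,  s_{12} = 11,  s_{13} = 14,  s_{14} = 4,  s_{15} = 12,  s_{16} = 17,  s_{17} = 13,  s_{18} = 1,  s_{19} = 3.
Since s_{19} = s_1 = 3, the sequence is periodic with period 18.
So s_{7218} = s_{1 + ((7218-1) mod 18)} = s_{18} = 1.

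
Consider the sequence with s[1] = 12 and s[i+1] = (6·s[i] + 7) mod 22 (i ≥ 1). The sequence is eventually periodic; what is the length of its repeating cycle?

Computing terms: s[1] = 12, s[2] = 13, s[3] = 19, s[4] = 11, s[5] = 7, s[6] = 5, s[7] = 15, s[8] = 9, s[9] = 17, s[10] = 21, s[11] = 1, s[12] = 13.
Since s[12] = s[2] = 13, the sequence is eventually periodic: after a pre-period of length 1 it cycles with period 10.

10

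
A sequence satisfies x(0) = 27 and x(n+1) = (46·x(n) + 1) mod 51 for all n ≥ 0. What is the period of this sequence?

Listing terms: x(0) = 27,  x(1) = 19,  x(2) = 8,  x(3) = 12,  x(4) = 43,  x(5) = 41,  x(6) = 0,  x(7) = 1,  x(8) = 47,  x(9) = 21,  x(10) = 49,  x(11) = 11,  x(12) = 48,  x(13) = 16,  x(14) = 23,  x(15) = 39,  x(16) = 10,  x(17) = 2,  x(18) = 42,  x(19) = 46,  x(20) = 26,  x(21) = 24,  x(22) = 34,  x(23) = 35,  x(24) = 30,  x(25) = 4,  x(26) = 32,  x(27) = 45,  x(28) = 31,  x(29) = 50,  x(30) = 6,  x(31) = 22,  x(32) = 44,  x(33) = 36,  x(34) = 25,  x(35) = 29,  x(36) = 9,  x(37) = 7,  x(38) = 17,  x(39) = 18,  x(40) = 13,  x(41) = 38,  x(42) = 15,  x(43) = 28,  x(44) = 14,  x(45) = 33,  x(46) = 40,  x(47) = 5,  x(48) = 27.
Since x(48) = x(0) = 27, the sequence is periodic with period 48.

48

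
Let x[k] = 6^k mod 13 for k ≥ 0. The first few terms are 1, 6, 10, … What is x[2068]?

Computing terms: x[0] = 1,  x[1] = 6,  x[2] = 10,  x[3] = 8,  x[4] = 9,  x[5] = 2,  x[6] = 12,  x[7] = 7,  x[8] = 3,  x[9] = 5,  x[10] = 4,  x[11] = 11,  x[12] = 1.
The sequence repeats with period 12.
(2068 - 0) mod 12 = 4, so x[2068] = x[4] = 9.

9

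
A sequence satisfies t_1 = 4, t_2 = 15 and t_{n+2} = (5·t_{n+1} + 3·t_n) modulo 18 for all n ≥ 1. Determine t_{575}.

15

Listing terms: t_1 = 4, t_2 = 15, t_3 = 15, t_4 = 12, t_5 = 15, t_6 = 3, t_7 = 6, t_8 = 3, t_9 = 15, t_{10} = 12.
Since (t_9, t_{10}) = (t_3, t_4) = (15, 12) (two consecutive terms determine the rest), the sequence is eventually periodic: after a pre-period of length 2 it cycles with period 6.
For n ≥ 3, t_n depends only on (n - 3) mod 6. (575 - 3) mod 6 = 2, so t_{575} = t_5 = 15.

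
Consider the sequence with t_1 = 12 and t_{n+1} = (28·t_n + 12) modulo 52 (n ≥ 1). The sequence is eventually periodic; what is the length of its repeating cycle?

We have t_1 = 12, t_2 = 36, t_3 = 32, t_4 = 24, t_5 = 8, t_6 = 28, t_7 = 16, t_8 = 44, t_9 = 48, t_{10} = 4, t_{11} = 20, t_{12} = 0, t_{13} = 12.
The sequence repeats with period 12.

12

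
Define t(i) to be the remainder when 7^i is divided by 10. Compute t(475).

Computing terms: t(1) = 7; t(2) = 9; t(3) = 3; t(4) = 1; t(5) = 7.
The sequence repeats with period 4.
(475 - 1) mod 4 = 2, so t(475) = t(3) = 3.

3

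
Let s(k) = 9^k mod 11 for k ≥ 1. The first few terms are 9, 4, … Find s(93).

3

Listing terms: s(1) = 9, s(2) = 4, s(3) = 3, s(4) = 5, s(5) = 1, s(6) = 9.
Since s(6) = s(1) = 9, the sequence is periodic with period 5.
(93 - 1) mod 5 = 2, so s(93) = s(3) = 3.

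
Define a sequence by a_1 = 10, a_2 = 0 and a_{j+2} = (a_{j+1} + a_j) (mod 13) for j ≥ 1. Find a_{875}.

11

Computing terms: a_1 = 10; a_2 = 0; a_3 = 10; a_4 = 10; a_5 = 7; a_6 = 4; a_7 = 11; a_8 = 2; a_9 = 0; a_{10} = 2; a_{11} = 2; a_{12} = 4; a_{13} = 6; a_{14} = 10; a_{15} = 3; a_{16} = 0; a_{17} = 3; a_{18} = 3; a_{19} = 6; a_{20} = 9; a_{21} = 2; a_{22} = 11; a_{23} = 0; a_{24} = 11; a_{25} = 11; a_{26} = 9; a_{27} = 7; a_{28} = 3; a_{29} = 10; a_{30} = 0.
Since (a_{29}, a_{30}) = (a_1, a_2) = (10, 0) (two consecutive terms determine the rest), the sequence is periodic with period 28.
(875 - 1) mod 28 = 6, so a_{875} = a_7 = 11.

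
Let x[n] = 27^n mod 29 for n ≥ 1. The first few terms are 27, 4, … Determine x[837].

We have x[1] = 27, x[2] = 4, x[3] = 21, x[4] = 16, x[5] = 26, x[6] = 6, x[7] = 17, x[8] = 24, x[9] = 10, x[10] = 9, x[11] = 11, x[12] = 7, x[13] = 15, x[14] = 28, x[15] = 2, x[16] = 25, x[17] = 8, x[18] = 13, x[19] = 3, x[20] = 23, x[21] = 12, x[22] = 5, x[23] = 19, x[24] = 20, x[25] = 18, x[26] = 22, x[27] = 14, x[28] = 1, x[29] = 27.
The sequence repeats with period 28.
So x[837] = x[1 + ((837-1) mod 28)] = x[25] = 18.

18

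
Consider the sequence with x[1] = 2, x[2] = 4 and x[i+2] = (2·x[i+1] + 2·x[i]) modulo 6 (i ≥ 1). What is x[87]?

x[1] = 2; x[2] = 4; x[3] = 0; x[4] = 2; x[5] = 4.
The sequence repeats with period 3.
So x[87] = x[1 + ((87-1) mod 3)] = x[3] = 0.

0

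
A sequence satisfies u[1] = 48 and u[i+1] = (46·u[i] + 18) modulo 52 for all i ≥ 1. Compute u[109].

22

Listing terms: u[1] = 48, u[2] = 42, u[3] = 26, u[4] = 18, u[5] = 14, u[6] = 38, u[7] = 50, u[8] = 30, u[9] = 46, u[10] = 2, u[11] = 6, u[12] = 34, u[13] = 22, u[14] = 42.
Since u[14] = u[2] = 42, the sequence is eventually periodic: after a pre-period of length 1 it cycles with period 12.
For i ≥ 2, u[i] depends only on (i - 2) mod 12. (109 - 2) mod 12 = 11, so u[109] = u[13] = 22.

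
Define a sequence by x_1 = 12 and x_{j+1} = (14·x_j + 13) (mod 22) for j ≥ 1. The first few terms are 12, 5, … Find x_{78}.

17

Listing terms: x_1 = 12, x_2 = 5, x_3 = 17, x_4 = 9, x_5 = 7, x_6 = 1, x_7 = 5.
Since x_7 = x_2 = 5, the sequence is eventually periodic: after a pre-period of length 1 it cycles with period 5.
For j ≥ 2, x_j depends only on (j - 2) mod 5. (78 - 2) mod 5 = 1, so x_{78} = x_3 = 17.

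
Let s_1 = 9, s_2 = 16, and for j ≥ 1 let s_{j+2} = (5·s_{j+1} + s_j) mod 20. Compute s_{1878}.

We have s_1 = 9, s_2 = 16, s_3 = 9, s_4 = 1, s_5 = 14, s_6 = 11, s_7 = 9, s_8 = 16.
Since (s_7, s_8) = (s_1, s_2) = (9, 16) (two consecutive terms determine the rest), the sequence is periodic with period 6.
So s_{1878} = s_{1 + ((1878-1) mod 6)} = s_6 = 11.

11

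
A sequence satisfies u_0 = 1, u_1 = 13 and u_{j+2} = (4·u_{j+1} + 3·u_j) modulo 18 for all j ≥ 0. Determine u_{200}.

1

Computing terms: u_0 = 1, u_1 = 13, u_2 = 1, u_3 = 7, u_4 = 13, u_5 = 1.
Since (u_4, u_5) = (u_1, u_2) = (13, 1) (two consecutive terms determine the rest), the sequence is eventually periodic: after a pre-period of length 1 it cycles with period 3.
For j ≥ 1, u_j depends only on (j - 1) mod 3. (200 - 1) mod 3 = 1, so u_{200} = u_2 = 1.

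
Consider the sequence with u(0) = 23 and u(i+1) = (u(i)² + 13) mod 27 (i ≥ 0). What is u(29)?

17

u(0) = 23, u(1) = 2, u(2) = 17, u(3) = 5, u(4) = 11, u(5) = 26, u(6) = 14, u(7) = 20, u(8) = 8, u(9) = 23.
Since u(9) = u(0) = 23, the sequence is periodic with period 9.
(29 - 0) mod 9 = 2, so u(29) = u(2) = 17.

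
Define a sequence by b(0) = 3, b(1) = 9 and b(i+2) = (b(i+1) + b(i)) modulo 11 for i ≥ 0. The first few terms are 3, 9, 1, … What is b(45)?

10

b(0) = 3,  b(1) = 9,  b(2) = 1,  b(3) = 10,  b(4) = 0,  b(5) = 10,  b(6) = 10,  b(7) = 9,  b(8) = 8,  b(9) = 6,  b(10) = 3,  b(11) = 9.
The sequence repeats with period 10.
(45 - 0) mod 10 = 5, so b(45) = b(5) = 10.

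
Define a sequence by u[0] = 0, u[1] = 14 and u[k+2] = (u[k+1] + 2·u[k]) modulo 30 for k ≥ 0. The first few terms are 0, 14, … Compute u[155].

u[0] = 0, u[1] = 14, u[2] = 14, u[3] = 12, u[4] = 10, u[5] = 4, u[6] = 24, u[7] = 2, u[8] = 20, u[9] = 24, u[10] = 4, u[11] = 22, u[12] = 0, u[13] = 14.
The sequence repeats with period 12.
(155 - 0) mod 12 = 11, so u[155] = u[11] = 22.

22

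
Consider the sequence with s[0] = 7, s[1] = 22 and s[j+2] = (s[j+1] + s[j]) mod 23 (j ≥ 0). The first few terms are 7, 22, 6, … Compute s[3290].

17

s[0] = 7,  s[1] = 22,  s[2] = 6,  s[3] = 5,  s[4] = 11,  s[5] = 16,  s[6] = 4,  s[7] = 20,  s[8] = 1,  s[9] = 21,  s[10] = 22,  s[11] = 20,  s[12] = 19,  s[13] = 16,  s[14] = 12,  s[15] = 5,  s[16] = 17,  s[17] = 22,  s[18] = 16,  s[19] = 15,  s[20] = 8,  s[21] = 0,  s[22] = 8,  s[23] = 8,  s[24] = 16,  s[25] = 1,  s[26] = 17,  s[27] = 18,  s[28] = 12,  s[29] = 7,  s[30] = 19,  s[31] = 3,  s[32] = 22,  s[33] = 2,  s[34] = 1,  s[35] = 3,  s[36] = 4,  s[37] = 7,  s[38] = 11,  s[39] = 18,  s[40] = 6,  s[41] = 1,  s[42] = 7,  s[43] = 8,  s[44] = 15,  s[45] = 0,  s[46] = 15,  s[47] = 15,  s[48] = 7,  s[49] = 22.
Since (s[48], s[49]) = (s[0], s[1]) = (7, 22) (two consecutive terms determine the rest), the sequence is periodic with period 48.
(3290 - 0) mod 48 = 26, so s[3290] = s[26] = 17.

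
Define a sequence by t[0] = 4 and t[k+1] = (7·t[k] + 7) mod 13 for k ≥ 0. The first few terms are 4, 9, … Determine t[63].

3

We have t[0] = 4; t[1] = 9; t[2] = 5; t[3] = 3; t[4] = 2; t[5] = 8; t[6] = 11; t[7] = 6; t[8] = 10; t[9] = 12; t[10] = 0; t[11] = 7; t[12] = 4.
Since t[12] = t[0] = 4, the sequence is periodic with period 12.
So t[63] = t[0 + ((63-0) mod 12)] = t[3] = 3.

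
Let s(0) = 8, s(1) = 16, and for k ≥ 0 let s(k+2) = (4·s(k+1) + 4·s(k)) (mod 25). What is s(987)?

18

We have s(0) = 8, s(1) = 16, s(2) = 21, s(3) = 23, s(4) = 1, s(5) = 21, s(6) = 13, s(7) = 11, s(8) = 21, s(9) = 3, s(10) = 21, s(11) = 21, s(12) = 18, s(13) = 6, s(14) = 21, s(15) = 8, s(16) = 16.
The sequence repeats with period 15.
(987 - 0) mod 15 = 12, so s(987) = s(12) = 18.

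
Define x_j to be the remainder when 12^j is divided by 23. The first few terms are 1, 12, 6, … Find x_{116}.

Computing terms: x_0 = 1,  x_1 = 12,  x_2 = 6,  x_3 = 3,  x_4 = 13,  x_5 = 18,  x_6 = 9,  x_7 = 16,  x_8 = 8,  x_9 = 4,  x_{10} = 2,  x_{11} = 1.
Since x_{11} = x_0 = 1, the sequence is periodic with period 11.
So x_{116} = x_{0 + ((116-0) mod 11)} = x_6 = 9.

9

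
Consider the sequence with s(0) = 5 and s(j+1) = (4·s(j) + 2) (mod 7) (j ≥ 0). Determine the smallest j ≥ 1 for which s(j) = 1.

s(0) = 5; s(1) = 1; s(2) = 6; s(3) = 5.
The sequence repeats with period 3.
The value 1 first appears (with j ≥ 1) at s(1).

1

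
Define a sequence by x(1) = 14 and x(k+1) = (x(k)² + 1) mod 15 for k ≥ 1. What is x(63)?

Computing terms: x(1) = 14, x(2) = 2, x(3) = 5, x(4) = 11, x(5) = 2.
Since x(5) = x(2) = 2, the sequence is eventually periodic: after a pre-period of length 1 it cycles with period 3.
For k ≥ 2, x(k) depends only on (k - 2) mod 3. (63 - 2) mod 3 = 1, so x(63) = x(3) = 5.

5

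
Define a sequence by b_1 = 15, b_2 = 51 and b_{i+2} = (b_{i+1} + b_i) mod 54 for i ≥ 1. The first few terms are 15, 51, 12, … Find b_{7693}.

39

Listing terms: b_1 = 15; b_2 = 51; b_3 = 12; b_4 = 9; b_5 = 21; b_6 = 30; b_7 = 51; b_8 = 27; b_9 = 24; b_{10} = 51; b_{11} = 21; b_{12} = 18; b_{13} = 39; b_{14} = 3; b_{15} = 42; b_{16} = 45; b_{17} = 33; b_{18} = 24; b_{19} = 3; b_{20} = 27; b_{21} = 30; b_{22} = 3; b_{23} = 33; b_{24} = 36; b_{25} = 15; b_{26} = 51.
The sequence repeats with period 24.
So b_{7693} = b_{1 + ((7693-1) mod 24)} = b_{13} = 39.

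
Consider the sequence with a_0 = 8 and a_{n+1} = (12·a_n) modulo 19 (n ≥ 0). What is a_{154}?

a_0 = 8, a_1 = 1, a_2 = 12, a_3 = 11, a_4 = 18, a_5 = 7, a_6 = 8.
The sequence repeats with period 6.
(154 - 0) mod 6 = 4, so a_{154} = a_4 = 18.

18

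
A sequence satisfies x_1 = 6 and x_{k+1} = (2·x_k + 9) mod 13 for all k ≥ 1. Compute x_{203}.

11

Listing terms: x_1 = 6; x_2 = 8; x_3 = 12; x_4 = 7; x_5 = 10; x_6 = 3; x_7 = 2; x_8 = 0; x_9 = 9; x_{10} = 1; x_{11} = 11; x_{12} = 5; x_{13} = 6.
The sequence repeats with period 12.
(203 - 1) mod 12 = 10, so x_{203} = x_{11} = 11.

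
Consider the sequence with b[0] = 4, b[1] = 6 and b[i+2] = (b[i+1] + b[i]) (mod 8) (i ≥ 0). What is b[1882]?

2

b[0] = 4,  b[1] = 6,  b[2] = 2,  b[3] = 0,  b[4] = 2,  b[5] = 2,  b[6] = 4,  b[7] = 6.
Since (b[6], b[7]) = (b[0], b[1]) = (4, 6) (two consecutive terms determine the rest), the sequence is periodic with period 6.
(1882 - 0) mod 6 = 4, so b[1882] = b[4] = 2.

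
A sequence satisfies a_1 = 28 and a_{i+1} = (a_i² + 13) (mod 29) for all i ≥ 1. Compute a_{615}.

4

We have a_1 = 28, a_2 = 14, a_3 = 6, a_4 = 20, a_5 = 7, a_6 = 4, a_7 = 0, a_8 = 13, a_9 = 8, a_{10} = 19, a_{11} = 26, a_{12} = 22, a_{13} = 4.
Since a_{13} = a_6 = 4, the sequence is eventually periodic: after a pre-period of length 5 it cycles with period 7.
For i ≥ 6, a_i depends only on (i - 6) mod 7. (615 - 6) mod 7 = 0, so a_{615} = a_6 = 4.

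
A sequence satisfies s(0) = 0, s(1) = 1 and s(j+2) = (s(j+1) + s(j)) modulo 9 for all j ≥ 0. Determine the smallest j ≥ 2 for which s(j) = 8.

Computing terms: s(0) = 0; s(1) = 1; s(2) = 1; s(3) = 2; s(4) = 3; s(5) = 5; s(6) = 8; s(7) = 4; s(8) = 3; s(9) = 7; s(10) = 1; s(11) = 8; s(12) = 0; s(13) = 8; s(14) = 8; s(15) = 7; s(16) = 6; s(17) = 4; s(18) = 1; s(19) = 5; s(20) = 6; s(21) = 2; s(22) = 8; s(23) = 1; s(24) = 0; s(25) = 1.
Since (s(24), s(25)) = (s(0), s(1)) = (0, 1) (two consecutive terms determine the rest), the sequence is periodic with period 24.
The value 8 first appears (with j ≥ 2) at s(6).

6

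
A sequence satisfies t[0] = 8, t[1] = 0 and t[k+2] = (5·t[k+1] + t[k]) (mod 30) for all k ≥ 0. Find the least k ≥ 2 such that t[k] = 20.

7

t[0] = 8, t[1] = 0, t[2] = 8, t[3] = 10, t[4] = 28, t[5] = 0, t[6] = 28, t[7] = 20, t[8] = 8, t[9] = 0.
Since (t[8], t[9]) = (t[0], t[1]) = (8, 0) (two consecutive terms determine the rest), the sequence is periodic with period 8.
The value 20 first appears (with k ≥ 2) at t[7].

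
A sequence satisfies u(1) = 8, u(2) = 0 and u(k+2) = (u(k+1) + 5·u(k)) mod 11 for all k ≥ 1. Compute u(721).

Computing terms: u(1) = 8,  u(2) = 0,  u(3) = 7,  u(4) = 7,  u(5) = 9,  u(6) = 0,  u(7) = 1,  u(8) = 1,  u(9) = 6,  u(10) = 0,  u(11) = 8,  u(12) = 8,  u(13) = 4,  u(14) = 0,  u(15) = 9,  u(16) = 9,  u(17) = 10,  u(18) = 0,  u(19) = 6,  u(20) = 6,  u(21) = 3,  u(22) = 0,  u(23) = 4,  u(24) = 4,  u(25) = 2,  u(26) = 0,  u(27) = 10,  u(28) = 10,  u(29) = 5,  u(30) = 0,  u(31) = 3,  u(32) = 3,  u(33) = 7,  u(34) = 0,  u(35) = 2,  u(36) = 2,  u(37) = 1,  u(38) = 0,  u(39) = 5,  u(40) = 5,  u(41) = 8,  u(42) = 0.
Since (u(41), u(42)) = (u(1), u(2)) = (8, 0) (two consecutive terms determine the rest), the sequence is periodic with period 40.
(721 - 1) mod 40 = 0, so u(721) = u(1) = 8.

8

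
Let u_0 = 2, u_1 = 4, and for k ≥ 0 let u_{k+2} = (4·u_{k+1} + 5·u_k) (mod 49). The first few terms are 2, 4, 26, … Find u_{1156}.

Listing terms: u_0 = 2, u_1 = 4, u_2 = 26, u_3 = 26, u_4 = 38, u_5 = 37, u_6 = 44, u_7 = 18, u_8 = 47, u_9 = 33, u_{10} = 24, u_{11} = 16, u_{12} = 37, u_{13} = 32, u_{14} = 19, u_{15} = 40, u_{16} = 10, u_{17} = 44, u_{18} = 30, u_{19} = 46, u_{20} = 40, u_{21} = 47, u_{22} = 45, u_{23} = 23, u_{24} = 23, u_{25} = 11, u_{26} = 12, u_{27} = 5, u_{28} = 31, u_{29} = 2, u_{30} = 16, u_{31} = 25, u_{32} = 33, u_{33} = 12, u_{34} = 17, u_{35} = 30, u_{36} = 9, u_{37} = 39, u_{38} = 5, u_{39} = 19, u_{40} = 3, u_{41} = 9, u_{42} = 2, u_{43} = 4.
Since (u_{42}, u_{43}) = (u_0, u_1) = (2, 4) (two consecutive terms determine the rest), the sequence is periodic with period 42.
So u_{1156} = u_{0 + ((1156-0) mod 42)} = u_{22} = 45.

45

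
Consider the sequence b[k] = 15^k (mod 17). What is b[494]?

13

b[1] = 15; b[2] = 4; b[3] = 9; b[4] = 16; b[5] = 2; b[6] = 13; b[7] = 8; b[8] = 1; b[9] = 15.
Since b[9] = b[1] = 15, the sequence is periodic with period 8.
(494 - 1) mod 8 = 5, so b[494] = b[6] = 13.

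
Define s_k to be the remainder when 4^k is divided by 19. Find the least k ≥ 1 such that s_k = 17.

5

Computing terms: s_0 = 1, s_1 = 4, s_2 = 16, s_3 = 7, s_4 = 9, s_5 = 17, s_6 = 11, s_7 = 6, s_8 = 5, s_9 = 1.
The sequence repeats with period 9.
The value 17 first appears (with k ≥ 1) at s_5.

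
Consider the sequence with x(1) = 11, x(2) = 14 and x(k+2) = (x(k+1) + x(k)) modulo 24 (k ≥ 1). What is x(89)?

We have x(1) = 11,  x(2) = 14,  x(3) = 1,  x(4) = 15,  x(5) = 16,  x(6) = 7,  x(7) = 23,  x(8) = 6,  x(9) = 5,  x(10) = 11,  x(11) = 16,  x(12) = 3,  x(13) = 19,  x(14) = 22,  x(15) = 17,  x(16) = 15,  x(17) = 8,  x(18) = 23,  x(19) = 7,  x(20) = 6,  x(21) = 13,  x(22) = 19,  x(23) = 8,  x(24) = 3,  x(25) = 11,  x(26) = 14.
Since (x(25), x(26)) = (x(1), x(2)) = (11, 14) (two consecutive terms determine the rest), the sequence is periodic with period 24.
(89 - 1) mod 24 = 16, so x(89) = x(17) = 8.

8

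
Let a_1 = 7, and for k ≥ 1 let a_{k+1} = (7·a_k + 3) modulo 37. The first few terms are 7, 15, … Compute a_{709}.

Listing terms: a_1 = 7; a_2 = 15; a_3 = 34; a_4 = 19; a_5 = 25; a_6 = 30; a_7 = 28; a_8 = 14; a_9 = 27; a_{10} = 7.
The sequence repeats with period 9.
(709 - 1) mod 9 = 6, so a_{709} = a_7 = 28.

28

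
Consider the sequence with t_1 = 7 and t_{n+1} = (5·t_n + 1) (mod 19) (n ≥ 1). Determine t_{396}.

t_1 = 7, t_2 = 17, t_3 = 10, t_4 = 13, t_5 = 9, t_6 = 8, t_7 = 3, t_8 = 16, t_9 = 5, t_{10} = 7.
Since t_{10} = t_1 = 7, the sequence is periodic with period 9.
So t_{396} = t_{1 + ((396-1) mod 9)} = t_9 = 5.

5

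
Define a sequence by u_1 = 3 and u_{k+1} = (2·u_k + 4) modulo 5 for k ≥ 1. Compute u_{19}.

Listing terms: u_1 = 3; u_2 = 0; u_3 = 4; u_4 = 2; u_5 = 3.
Since u_5 = u_1 = 3, the sequence is periodic with period 4.
So u_{19} = u_{1 + ((19-1) mod 4)} = u_3 = 4.

4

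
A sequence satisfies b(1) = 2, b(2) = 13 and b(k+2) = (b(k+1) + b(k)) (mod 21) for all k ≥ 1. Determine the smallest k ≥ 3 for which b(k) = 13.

We have b(1) = 2,  b(2) = 13,  b(3) = 15,  b(4) = 7,  b(5) = 1,  b(6) = 8,  b(7) = 9,  b(8) = 17,  b(9) = 5,  b(10) = 1,  b(11) = 6,  b(12) = 7,  b(13) = 13,  b(14) = 20,  b(15) = 12,  b(16) = 11,  b(17) = 2,  b(18) = 13.
Since (b(17), b(18)) = (b(1), b(2)) = (2, 13) (two consecutive terms determine the rest), the sequence is periodic with period 16.
The value 13 first appears (with k ≥ 3) at b(13).

13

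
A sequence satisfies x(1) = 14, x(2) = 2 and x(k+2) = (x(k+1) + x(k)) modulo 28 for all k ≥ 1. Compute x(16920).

12

Computing terms: x(1) = 14, x(2) = 2, x(3) = 16, x(4) = 18, x(5) = 6, x(6) = 24, x(7) = 2, x(8) = 26, x(9) = 0, x(10) = 26, x(11) = 26, x(12) = 24, x(13) = 22, x(14) = 18, x(15) = 12, x(16) = 2, x(17) = 14, x(18) = 16, x(19) = 2, x(20) = 18, x(21) = 20, x(22) = 10, x(23) = 2, x(24) = 12, x(25) = 14, x(26) = 26, x(27) = 12, x(28) = 10, x(29) = 22, x(30) = 4, x(31) = 26, x(32) = 2, x(33) = 0, x(34) = 2, x(35) = 2, x(36) = 4, x(37) = 6, x(38) = 10, x(39) = 16, x(40) = 26, x(41) = 14, x(42) = 12, x(43) = 26, x(44) = 10, x(45) = 8, x(46) = 18, x(47) = 26, x(48) = 16, x(49) = 14, x(50) = 2.
The sequence repeats with period 48.
(16920 - 1) mod 48 = 23, so x(16920) = x(24) = 12.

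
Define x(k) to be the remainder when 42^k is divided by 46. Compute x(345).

20

We have x(1) = 42; x(2) = 16; x(3) = 28; x(4) = 26; x(5) = 34; x(6) = 2; x(7) = 38; x(8) = 32; x(9) = 10; x(10) = 6; x(11) = 22; x(12) = 4; x(13) = 30; x(14) = 18; x(15) = 20; x(16) = 12; x(17) = 44; x(18) = 8; x(19) = 14; x(20) = 36; x(21) = 40; x(22) = 24; x(23) = 42.
The sequence repeats with period 22.
So x(345) = x(1 + ((345-1) mod 22)) = x(15) = 20.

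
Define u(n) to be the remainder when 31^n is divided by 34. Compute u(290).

Computing terms: u(1) = 31,  u(2) = 9,  u(3) = 7,  u(4) = 13,  u(5) = 29,  u(6) = 15,  u(7) = 23,  u(8) = 33,  u(9) = 3,  u(10) = 25,  u(11) = 27,  u(12) = 21,  u(13) = 5,  u(14) = 19,  u(15) = 11,  u(16) = 1,  u(17) = 31.
The sequence repeats with period 16.
(290 - 1) mod 16 = 1, so u(290) = u(2) = 9.

9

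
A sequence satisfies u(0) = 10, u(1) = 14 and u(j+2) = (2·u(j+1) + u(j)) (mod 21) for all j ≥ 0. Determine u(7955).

Computing terms: u(0) = 10; u(1) = 14; u(2) = 17; u(3) = 6; u(4) = 8; u(5) = 1; u(6) = 10; u(7) = 0; u(8) = 10; u(9) = 20; u(10) = 8; u(11) = 15; u(12) = 17; u(13) = 7; u(14) = 10; u(15) = 6; u(16) = 1; u(17) = 8; u(18) = 17; u(19) = 0; u(20) = 17; u(21) = 13; u(22) = 1; u(23) = 15; u(24) = 10; u(25) = 14.
Since (u(24), u(25)) = (u(0), u(1)) = (10, 14) (two consecutive terms determine the rest), the sequence is periodic with period 24.
So u(7955) = u(0 + ((7955-0) mod 24)) = u(11) = 15.

15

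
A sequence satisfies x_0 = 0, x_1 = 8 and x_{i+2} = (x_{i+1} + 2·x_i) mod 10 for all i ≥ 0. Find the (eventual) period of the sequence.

Listing terms: x_0 = 0; x_1 = 8; x_2 = 8; x_3 = 4; x_4 = 0; x_5 = 8.
The sequence repeats with period 4.

4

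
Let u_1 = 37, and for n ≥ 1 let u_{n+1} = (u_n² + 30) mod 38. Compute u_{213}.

3

Listing terms: u_1 = 37; u_2 = 31; u_3 = 3; u_4 = 1; u_5 = 31.
Since u_5 = u_2 = 31, the sequence is eventually periodic: after a pre-period of length 1 it cycles with period 3.
For n ≥ 2, u_n depends only on (n - 2) mod 3. (213 - 2) mod 3 = 1, so u_{213} = u_3 = 3.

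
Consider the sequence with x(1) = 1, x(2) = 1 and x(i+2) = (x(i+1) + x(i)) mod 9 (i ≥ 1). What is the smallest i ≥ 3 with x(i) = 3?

4

We have x(1) = 1,  x(2) = 1,  x(3) = 2,  x(4) = 3,  x(5) = 5,  x(6) = 8,  x(7) = 4,  x(8) = 3,  x(9) = 7,  x(10) = 1,  x(11) = 8,  x(12) = 0,  x(13) = 8,  x(14) = 8,  x(15) = 7,  x(16) = 6,  x(17) = 4,  x(18) = 1,  x(19) = 5,  x(20) = 6,  x(21) = 2,  x(22) = 8,  x(23) = 1,  x(24) = 0,  x(25) = 1,  x(26) = 1.
The sequence repeats with period 24.
The value 3 first appears (with i ≥ 3) at x(4).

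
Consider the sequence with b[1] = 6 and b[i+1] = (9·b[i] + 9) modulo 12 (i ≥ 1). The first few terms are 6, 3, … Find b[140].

9

We have b[1] = 6, b[2] = 3, b[3] = 0, b[4] = 9, b[5] = 6.
Since b[5] = b[1] = 6, the sequence is periodic with period 4.
(140 - 1) mod 4 = 3, so b[140] = b[4] = 9.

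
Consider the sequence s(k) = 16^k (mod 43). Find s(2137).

41

Computing terms: s(0) = 1, s(1) = 16, s(2) = 41, s(3) = 11, s(4) = 4, s(5) = 21, s(6) = 35, s(7) = 1.
Since s(7) = s(0) = 1, the sequence is periodic with period 7.
So s(2137) = s(0 + ((2137-0) mod 7)) = s(2) = 41.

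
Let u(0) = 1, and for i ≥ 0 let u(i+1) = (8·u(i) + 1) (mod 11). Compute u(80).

1

Listing terms: u(0) = 1; u(1) = 9; u(2) = 7; u(3) = 2; u(4) = 6; u(5) = 5; u(6) = 8; u(7) = 10; u(8) = 4; u(9) = 0; u(10) = 1.
The sequence repeats with period 10.
So u(80) = u(0 + ((80-0) mod 10)) = u(0) = 1.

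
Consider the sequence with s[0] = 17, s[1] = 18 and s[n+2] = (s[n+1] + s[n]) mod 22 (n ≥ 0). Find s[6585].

We have s[0] = 17, s[1] = 18, s[2] = 13, s[3] = 9, s[4] = 0, s[5] = 9, s[6] = 9, s[7] = 18, s[8] = 5, s[9] = 1, s[10] = 6, s[11] = 7, s[12] = 13, s[13] = 20, s[14] = 11, s[15] = 9, s[16] = 20, s[17] = 7, s[18] = 5, s[19] = 12, s[20] = 17, s[21] = 7, s[22] = 2, s[23] = 9, s[24] = 11, s[25] = 20, s[26] = 9, s[27] = 7, s[28] = 16, s[29] = 1, s[30] = 17, s[31] = 18.
The sequence repeats with period 30.
So s[6585] = s[0 + ((6585-0) mod 30)] = s[15] = 9.

9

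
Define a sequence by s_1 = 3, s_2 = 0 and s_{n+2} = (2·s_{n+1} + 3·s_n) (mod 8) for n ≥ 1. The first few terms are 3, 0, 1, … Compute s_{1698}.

We have s_1 = 3; s_2 = 0; s_3 = 1; s_4 = 2; s_5 = 7; s_6 = 4; s_7 = 5; s_8 = 6; s_9 = 3; s_{10} = 0.
The sequence repeats with period 8.
(1698 - 1) mod 8 = 1, so s_{1698} = s_2 = 0.

0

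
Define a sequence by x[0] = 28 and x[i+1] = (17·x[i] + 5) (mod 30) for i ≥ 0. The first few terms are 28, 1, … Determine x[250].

22

Listing terms: x[0] = 28,  x[1] = 1,  x[2] = 22,  x[3] = 19,  x[4] = 28.
The sequence repeats with period 4.
(250 - 0) mod 4 = 2, so x[250] = x[2] = 22.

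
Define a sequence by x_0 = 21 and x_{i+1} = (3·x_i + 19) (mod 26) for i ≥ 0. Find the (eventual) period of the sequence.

x_0 = 21, x_1 = 4, x_2 = 5, x_3 = 8, x_4 = 17, x_5 = 18, x_6 = 21.
The sequence repeats with period 6.

6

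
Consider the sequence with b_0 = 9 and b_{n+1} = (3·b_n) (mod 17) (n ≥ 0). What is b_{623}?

3

We have b_0 = 9,  b_1 = 10,  b_2 = 13,  b_3 = 5,  b_4 = 15,  b_5 = 11,  b_6 = 16,  b_7 = 14,  b_8 = 8,  b_9 = 7,  b_{10} = 4,  b_{11} = 12,  b_{12} = 2,  b_{13} = 6,  b_{14} = 1,  b_{15} = 3,  b_{16} = 9.
The sequence repeats with period 16.
(623 - 0) mod 16 = 15, so b_{623} = b_{15} = 3.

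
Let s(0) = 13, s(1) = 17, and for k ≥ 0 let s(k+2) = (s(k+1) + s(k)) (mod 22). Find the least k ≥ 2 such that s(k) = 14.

5

We have s(0) = 13; s(1) = 17; s(2) = 8; s(3) = 3; s(4) = 11; s(5) = 14; s(6) = 3; s(7) = 17; s(8) = 20; s(9) = 15; s(10) = 13; s(11) = 6; s(12) = 19; s(13) = 3; s(14) = 0; s(15) = 3; s(16) = 3; s(17) = 6; s(18) = 9; s(19) = 15; s(20) = 2; s(21) = 17; s(22) = 19; s(23) = 14; s(24) = 11; s(25) = 3; s(26) = 14; s(27) = 17; s(28) = 9; s(29) = 4; s(30) = 13; s(31) = 17.
The sequence repeats with period 30.
The value 14 first appears (with k ≥ 2) at s(5).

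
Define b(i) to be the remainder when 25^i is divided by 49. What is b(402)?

43

We have b(0) = 1, b(1) = 25, b(2) = 37, b(3) = 43, b(4) = 46, b(5) = 23, b(6) = 36, b(7) = 18, b(8) = 9, b(9) = 29, b(10) = 39, b(11) = 44, b(12) = 22, b(13) = 11, b(14) = 30, b(15) = 15, b(16) = 32, b(17) = 16, b(18) = 8, b(19) = 4, b(20) = 2, b(21) = 1.
The sequence repeats with period 21.
So b(402) = b(0 + ((402-0) mod 21)) = b(3) = 43.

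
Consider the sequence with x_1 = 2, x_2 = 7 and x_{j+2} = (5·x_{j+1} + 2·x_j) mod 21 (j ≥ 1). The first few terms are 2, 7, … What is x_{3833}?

13

x_1 = 2; x_2 = 7; x_3 = 18; x_4 = 20; x_5 = 10; x_6 = 6; x_7 = 8; x_8 = 10; x_9 = 3; x_{10} = 14; x_{11} = 13; x_{12} = 9; x_{13} = 8; x_{14} = 16; x_{15} = 12; x_{16} = 8; x_{17} = 1; x_{18} = 0; x_{19} = 2; x_{20} = 10; x_{21} = 12; x_{22} = 17; x_{23} = 4; x_{24} = 12; x_{25} = 5; x_{26} = 7; x_{27} = 3; x_{28} = 8; x_{29} = 4; x_{30} = 15; x_{31} = 20; x_{32} = 4; x_{33} = 18; x_{34} = 14; x_{35} = 1; x_{36} = 12; x_{37} = 20; x_{38} = 19; x_{39} = 9; x_{40} = 20; x_{41} = 13; x_{42} = 0; x_{43} = 5; x_{44} = 4; x_{45} = 9; x_{46} = 11; x_{47} = 10; x_{48} = 9; x_{49} = 2; x_{50} = 7.
The sequence repeats with period 48.
(3833 - 1) mod 48 = 40, so x_{3833} = x_{41} = 13.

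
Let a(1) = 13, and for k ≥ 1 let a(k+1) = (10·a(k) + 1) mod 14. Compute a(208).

7

We have a(1) = 13,  a(2) = 5,  a(3) = 9,  a(4) = 7,  a(5) = 1,  a(6) = 11,  a(7) = 13.
Since a(7) = a(1) = 13, the sequence is periodic with period 6.
So a(208) = a(1 + ((208-1) mod 6)) = a(4) = 7.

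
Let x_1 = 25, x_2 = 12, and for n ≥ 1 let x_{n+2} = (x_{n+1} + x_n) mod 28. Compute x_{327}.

25

x_1 = 25; x_2 = 12; x_3 = 9; x_4 = 21; x_5 = 2; x_6 = 23; x_7 = 25; x_8 = 20; x_9 = 17; x_{10} = 9; x_{11} = 26; x_{12} = 7; x_{13} = 5; x_{14} = 12; x_{15} = 17; x_{16} = 1; x_{17} = 18; x_{18} = 19; x_{19} = 9; x_{20} = 0; x_{21} = 9; x_{22} = 9; x_{23} = 18; x_{24} = 27; x_{25} = 17; x_{26} = 16; x_{27} = 5; x_{28} = 21; x_{29} = 26; x_{30} = 19; x_{31} = 17; x_{32} = 8; x_{33} = 25; x_{34} = 5; x_{35} = 2; x_{36} = 7; x_{37} = 9; x_{38} = 16; x_{39} = 25; x_{40} = 13; x_{41} = 10; x_{42} = 23; x_{43} = 5; x_{44} = 0; x_{45} = 5; x_{46} = 5; x_{47} = 10; x_{48} = 15; x_{49} = 25; x_{50} = 12.
The sequence repeats with period 48.
(327 - 1) mod 48 = 38, so x_{327} = x_{39} = 25.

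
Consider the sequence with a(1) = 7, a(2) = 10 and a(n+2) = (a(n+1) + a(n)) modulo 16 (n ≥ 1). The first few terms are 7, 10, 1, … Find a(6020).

10

a(1) = 7,  a(2) = 10,  a(3) = 1,  a(4) = 11,  a(5) = 12,  a(6) = 7,  a(7) = 3,  a(8) = 10,  a(9) = 13,  a(10) = 7,  a(11) = 4,  a(12) = 11,  a(13) = 15,  a(14) = 10,  a(15) = 9,  a(16) = 3,  a(17) = 12,  a(18) = 15,  a(19) = 11,  a(20) = 10,  a(21) = 5,  a(22) = 15,  a(23) = 4,  a(24) = 3,  a(25) = 7,  a(26) = 10.
Since (a(25), a(26)) = (a(1), a(2)) = (7, 10) (two consecutive terms determine the rest), the sequence is periodic with period 24.
So a(6020) = a(1 + ((6020-1) mod 24)) = a(20) = 10.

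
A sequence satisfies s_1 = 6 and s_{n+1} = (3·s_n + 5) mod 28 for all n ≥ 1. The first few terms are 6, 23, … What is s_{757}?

Listing terms: s_1 = 6; s_2 = 23; s_3 = 18; s_4 = 3; s_5 = 14; s_6 = 19; s_7 = 6.
The sequence repeats with period 6.
So s_{757} = s_{1 + ((757-1) mod 6)} = s_1 = 6.

6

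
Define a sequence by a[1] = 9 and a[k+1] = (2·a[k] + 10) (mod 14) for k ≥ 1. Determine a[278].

Computing terms: a[1] = 9,  a[2] = 0,  a[3] = 10,  a[4] = 2,  a[5] = 0.
Since a[5] = a[2] = 0, the sequence is eventually periodic: after a pre-period of length 1 it cycles with period 3.
For k ≥ 2, a[k] depends only on (k - 2) mod 3. (278 - 2) mod 3 = 0, so a[278] = a[2] = 0.

0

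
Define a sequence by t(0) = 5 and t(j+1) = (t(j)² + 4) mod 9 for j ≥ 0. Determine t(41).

Listing terms: t(0) = 5,  t(1) = 2,  t(2) = 8,  t(3) = 5.
Since t(3) = t(0) = 5, the sequence is periodic with period 3.
So t(41) = t(0 + ((41-0) mod 3)) = t(2) = 8.

8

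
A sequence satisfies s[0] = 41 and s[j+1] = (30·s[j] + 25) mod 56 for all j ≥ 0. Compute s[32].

43

s[0] = 41; s[1] = 23; s[2] = 43; s[3] = 27; s[4] = 51; s[5] = 43.
Since s[5] = s[2] = 43, the sequence is eventually periodic: after a pre-period of length 2 it cycles with period 3.
For j ≥ 2, s[j] depends only on (j - 2) mod 3. (32 - 2) mod 3 = 0, so s[32] = s[2] = 43.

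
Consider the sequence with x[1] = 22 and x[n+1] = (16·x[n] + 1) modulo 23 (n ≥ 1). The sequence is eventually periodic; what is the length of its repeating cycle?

11

Listing terms: x[1] = 22, x[2] = 8, x[3] = 14, x[4] = 18, x[5] = 13, x[6] = 2, x[7] = 10, x[8] = 0, x[9] = 1, x[10] = 17, x[11] = 20, x[12] = 22.
The sequence repeats with period 11.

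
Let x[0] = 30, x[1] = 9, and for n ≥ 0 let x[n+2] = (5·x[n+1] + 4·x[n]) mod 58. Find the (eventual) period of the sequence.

21

We have x[0] = 30, x[1] = 9, x[2] = 49, x[3] = 49, x[4] = 35, x[5] = 23, x[6] = 23, x[7] = 33, x[8] = 25, x[9] = 25, x[10] = 51, x[11] = 7, x[12] = 7, x[13] = 5, x[14] = 53, x[15] = 53, x[16] = 13, x[17] = 45, x[18] = 45, x[19] = 57, x[20] = 1, x[21] = 1, x[22] = 9, x[23] = 49.
Since (x[22], x[23]) = (x[1], x[2]) = (9, 49) (two consecutive terms determine the rest), the sequence is eventually periodic: after a pre-period of length 1 it cycles with period 21.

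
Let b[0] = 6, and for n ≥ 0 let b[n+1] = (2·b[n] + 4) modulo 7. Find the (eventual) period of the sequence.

3

Computing terms: b[0] = 6,  b[1] = 2,  b[2] = 1,  b[3] = 6.
The sequence repeats with period 3.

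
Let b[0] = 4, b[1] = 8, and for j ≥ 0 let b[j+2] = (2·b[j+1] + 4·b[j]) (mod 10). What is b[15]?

b[0] = 4,  b[1] = 8,  b[2] = 2,  b[3] = 6,  b[4] = 0,  b[5] = 4,  b[6] = 8.
Since (b[5], b[6]) = (b[0], b[1]) = (4, 8) (two consecutive terms determine the rest), the sequence is periodic with period 5.
(15 - 0) mod 5 = 0, so b[15] = b[0] = 4.

4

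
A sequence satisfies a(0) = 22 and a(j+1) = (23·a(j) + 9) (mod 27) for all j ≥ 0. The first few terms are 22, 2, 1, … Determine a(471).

We have a(0) = 22, a(1) = 2, a(2) = 1, a(3) = 5, a(4) = 16, a(5) = 26, a(6) = 13, a(7) = 11, a(8) = 19, a(9) = 14, a(10) = 7, a(11) = 8, a(12) = 4, a(13) = 20, a(14) = 10, a(15) = 23, a(16) = 25, a(17) = 17, a(18) = 22.
The sequence repeats with period 18.
So a(471) = a(0 + ((471-0) mod 18)) = a(3) = 5.

5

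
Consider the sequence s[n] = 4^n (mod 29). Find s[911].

4

Computing terms: s[1] = 4,  s[2] = 16,  s[3] = 6,  s[4] = 24,  s[5] = 9,  s[6] = 7,  s[7] = 28,  s[8] = 25,  s[9] = 13,  s[10] = 23,  s[11] = 5,  s[12] = 20,  s[13] = 22,  s[14] = 1,  s[15] = 4.
Since s[15] = s[1] = 4, the sequence is periodic with period 14.
(911 - 1) mod 14 = 0, so s[911] = s[1] = 4.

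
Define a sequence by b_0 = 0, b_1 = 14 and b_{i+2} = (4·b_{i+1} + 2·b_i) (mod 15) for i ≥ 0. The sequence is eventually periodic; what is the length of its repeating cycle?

We have b_0 = 0,  b_1 = 14,  b_2 = 11,  b_3 = 12,  b_4 = 10,  b_5 = 4,  b_6 = 6,  b_7 = 2,  b_8 = 5,  b_9 = 9,  b_{10} = 1,  b_{11} = 7,  b_{12} = 0,  b_{13} = 14.
The sequence repeats with period 12.

12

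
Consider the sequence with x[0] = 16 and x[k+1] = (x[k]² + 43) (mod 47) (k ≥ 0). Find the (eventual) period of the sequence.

We have x[0] = 16, x[1] = 17, x[2] = 3, x[3] = 5, x[4] = 21, x[5] = 14, x[6] = 4, x[7] = 12, x[8] = 46, x[9] = 44, x[10] = 5.
Since x[10] = x[3] = 5, the sequence is eventually periodic: after a pre-period of length 3 it cycles with period 7.

7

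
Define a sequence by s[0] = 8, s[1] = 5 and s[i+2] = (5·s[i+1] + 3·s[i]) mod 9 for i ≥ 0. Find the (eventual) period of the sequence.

Computing terms: s[0] = 8,  s[1] = 5,  s[2] = 4,  s[3] = 8,  s[4] = 7,  s[5] = 5,  s[6] = 1,  s[7] = 2,  s[8] = 4,  s[9] = 8.
Since (s[8], s[9]) = (s[2], s[3]) = (4, 8) (two consecutive terms determine the rest), the sequence is eventually periodic: after a pre-period of length 2 it cycles with period 6.

6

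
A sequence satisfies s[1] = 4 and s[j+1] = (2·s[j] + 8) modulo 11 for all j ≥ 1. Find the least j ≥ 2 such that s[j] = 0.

s[1] = 4, s[2] = 5, s[3] = 7, s[4] = 0, s[5] = 8, s[6] = 2, s[7] = 1, s[8] = 10, s[9] = 6, s[10] = 9, s[11] = 4.
Since s[11] = s[1] = 4, the sequence is periodic with period 10.
The value 0 first appears (with j ≥ 2) at s[4].

4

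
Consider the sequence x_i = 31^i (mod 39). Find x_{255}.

x_1 = 31,  x_2 = 25,  x_3 = 34,  x_4 = 1,  x_5 = 31.
Since x_5 = x_1 = 31, the sequence is periodic with period 4.
So x_{255} = x_{1 + ((255-1) mod 4)} = x_3 = 34.

34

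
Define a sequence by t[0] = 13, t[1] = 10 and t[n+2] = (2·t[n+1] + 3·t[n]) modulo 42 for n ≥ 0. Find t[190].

We have t[0] = 13,  t[1] = 10,  t[2] = 17,  t[3] = 22,  t[4] = 11,  t[5] = 4,  t[6] = 41,  t[7] = 10,  t[8] = 17.
Since (t[7], t[8]) = (t[1], t[2]) = (10, 17) (two consecutive terms determine the rest), the sequence is eventually periodic: after a pre-period of length 1 it cycles with period 6.
For n ≥ 1, t[n] depends only on (n - 1) mod 6. (190 - 1) mod 6 = 3, so t[190] = t[4] = 11.

11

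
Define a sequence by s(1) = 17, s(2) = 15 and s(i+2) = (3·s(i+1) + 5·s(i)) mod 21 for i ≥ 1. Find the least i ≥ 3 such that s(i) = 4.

3

We have s(1) = 17,  s(2) = 15,  s(3) = 4,  s(4) = 3,  s(5) = 8,  s(6) = 18,  s(7) = 10,  s(8) = 15,  s(9) = 11,  s(10) = 3,  s(11) = 1,  s(12) = 18,  s(13) = 17,  s(14) = 15.
Since (s(13), s(14)) = (s(1), s(2)) = (17, 15) (two consecutive terms determine the rest), the sequence is periodic with period 12.
The value 4 first appears (with i ≥ 3) at s(3).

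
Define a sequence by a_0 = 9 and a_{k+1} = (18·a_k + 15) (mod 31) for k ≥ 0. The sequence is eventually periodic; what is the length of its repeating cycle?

We have a_0 = 9; a_1 = 22; a_2 = 8; a_3 = 4; a_4 = 25; a_5 = 0; a_6 = 15; a_7 = 6; a_8 = 30; a_9 = 28; a_{10} = 23; a_{11} = 26; a_{12} = 18; a_{13} = 29; a_{14} = 10; a_{15} = 9.
Since a_{15} = a_0 = 9, the sequence is periodic with period 15.

15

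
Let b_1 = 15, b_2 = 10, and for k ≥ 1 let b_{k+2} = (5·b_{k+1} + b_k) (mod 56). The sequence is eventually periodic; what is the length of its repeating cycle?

12

We have b_1 = 15; b_2 = 10; b_3 = 9; b_4 = 55; b_5 = 4; b_6 = 19; b_7 = 43; b_8 = 10; b_9 = 37; b_{10} = 27; b_{11} = 4; b_{12} = 47; b_{13} = 15; b_{14} = 10.
The sequence repeats with period 12.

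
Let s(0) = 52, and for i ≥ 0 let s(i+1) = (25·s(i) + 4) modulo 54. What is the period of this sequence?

s(0) = 52; s(1) = 8; s(2) = 42; s(3) = 28; s(4) = 2; s(5) = 0; s(6) = 4; s(7) = 50; s(8) = 12; s(9) = 34; s(10) = 44; s(11) = 24; s(12) = 10; s(13) = 38; s(14) = 36; s(15) = 40; s(16) = 32; s(17) = 48; s(18) = 16; s(19) = 26; s(20) = 6; s(21) = 46; s(22) = 20; s(23) = 18; s(24) = 22; s(25) = 14; s(26) = 30; s(27) = 52.
Since s(27) = s(0) = 52, the sequence is periodic with period 27.

27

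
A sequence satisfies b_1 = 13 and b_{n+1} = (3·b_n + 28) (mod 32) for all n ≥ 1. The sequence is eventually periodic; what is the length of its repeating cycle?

Listing terms: b_1 = 13,  b_2 = 3,  b_3 = 5,  b_4 = 11,  b_5 = 29,  b_6 = 19,  b_7 = 21,  b_8 = 27,  b_9 = 13.
Since b_9 = b_1 = 13, the sequence is periodic with period 8.

8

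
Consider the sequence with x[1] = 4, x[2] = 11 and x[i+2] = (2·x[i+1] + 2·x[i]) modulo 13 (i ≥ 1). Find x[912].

8

x[1] = 4; x[2] = 11; x[3] = 4; x[4] = 4; x[5] = 3; x[6] = 1; x[7] = 8; x[8] = 5; x[9] = 0; x[10] = 10; x[11] = 7; x[12] = 8; x[13] = 4; x[14] = 11.
The sequence repeats with period 12.
(912 - 1) mod 12 = 11, so x[912] = x[12] = 8.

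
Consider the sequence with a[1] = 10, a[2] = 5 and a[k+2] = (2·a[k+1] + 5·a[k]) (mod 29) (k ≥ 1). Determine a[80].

27

Listing terms: a[1] = 10,  a[2] = 5,  a[3] = 2,  a[4] = 0,  a[5] = 10,  a[6] = 20,  a[7] = 3,  a[8] = 19,  a[9] = 24,  a[10] = 27,  a[11] = 0,  a[12] = 19,  a[13] = 9,  a[14] = 26,  a[15] = 10,  a[16] = 5.
The sequence repeats with period 14.
(80 - 1) mod 14 = 9, so a[80] = a[10] = 27.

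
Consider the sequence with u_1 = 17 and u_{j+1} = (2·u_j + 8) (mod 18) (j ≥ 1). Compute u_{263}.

u_1 = 17; u_2 = 6; u_3 = 2; u_4 = 12; u_5 = 14; u_6 = 0; u_7 = 8; u_8 = 6.
Since u_8 = u_2 = 6, the sequence is eventually periodic: after a pre-period of length 1 it cycles with period 6.
For j ≥ 2, u_j depends only on (j - 2) mod 6. (263 - 2) mod 6 = 3, so u_{263} = u_5 = 14.

14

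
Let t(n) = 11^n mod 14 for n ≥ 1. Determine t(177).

1

Computing terms: t(1) = 11; t(2) = 9; t(3) = 1; t(4) = 11.
Since t(4) = t(1) = 11, the sequence is periodic with period 3.
(177 - 1) mod 3 = 2, so t(177) = t(3) = 1.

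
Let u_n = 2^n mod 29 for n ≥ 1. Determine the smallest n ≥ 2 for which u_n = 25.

Computing terms: u_1 = 2, u_2 = 4, u_3 = 8, u_4 = 16, u_5 = 3, u_6 = 6, u_7 = 12, u_8 = 24, u_9 = 19, u_{10} = 9, u_{11} = 18, u_{12} = 7, u_{13} = 14, u_{14} = 28, u_{15} = 27, u_{16} = 25, u_{17} = 21, u_{18} = 13, u_{19} = 26, u_{20} = 23, u_{21} = 17, u_{22} = 5, u_{23} = 10, u_{24} = 20, u_{25} = 11, u_{26} = 22, u_{27} = 15, u_{28} = 1, u_{29} = 2.
Since u_{29} = u_1 = 2, the sequence is periodic with period 28.
The value 25 first appears (with n ≥ 2) at u_{16}.

16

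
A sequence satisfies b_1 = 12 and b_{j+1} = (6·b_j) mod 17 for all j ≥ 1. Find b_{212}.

8

We have b_1 = 12, b_2 = 4, b_3 = 7, b_4 = 8, b_5 = 14, b_6 = 16, b_7 = 11, b_8 = 15, b_9 = 5, b_{10} = 13, b_{11} = 10, b_{12} = 9, b_{13} = 3, b_{14} = 1, b_{15} = 6, b_{16} = 2, b_{17} = 12.
The sequence repeats with period 16.
(212 - 1) mod 16 = 3, so b_{212} = b_4 = 8.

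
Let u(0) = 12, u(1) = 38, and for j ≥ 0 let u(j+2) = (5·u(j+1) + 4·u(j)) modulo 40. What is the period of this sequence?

Computing terms: u(0) = 12, u(1) = 38, u(2) = 38, u(3) = 22, u(4) = 22, u(5) = 38, u(6) = 38.
Since (u(5), u(6)) = (u(1), u(2)) = (38, 38) (two consecutive terms determine the rest), the sequence is eventually periodic: after a pre-period of length 1 it cycles with period 4.

4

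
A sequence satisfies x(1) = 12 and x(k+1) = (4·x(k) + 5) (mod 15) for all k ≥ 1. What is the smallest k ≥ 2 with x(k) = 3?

Listing terms: x(1) = 12,  x(2) = 8,  x(3) = 7,  x(4) = 3,  x(5) = 2,  x(6) = 13,  x(7) = 12.
The sequence repeats with period 6.
The value 3 first appears (with k ≥ 2) at x(4).

4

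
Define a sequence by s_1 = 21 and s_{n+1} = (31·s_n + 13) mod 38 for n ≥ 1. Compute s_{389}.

9

s_1 = 21; s_2 = 18; s_3 = 1; s_4 = 6; s_5 = 9; s_6 = 26; s_7 = 21.
The sequence repeats with period 6.
So s_{389} = s_{1 + ((389-1) mod 6)} = s_5 = 9.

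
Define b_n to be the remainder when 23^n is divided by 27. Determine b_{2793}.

17

We have b_1 = 23; b_2 = 16; b_3 = 17; b_4 = 13; b_5 = 2; b_6 = 19; b_7 = 5; b_8 = 7; b_9 = 26; b_{10} = 4; b_{11} = 11; b_{12} = 10; b_{13} = 14; b_{14} = 25; b_{15} = 8; b_{16} = 22; b_{17} = 20; b_{18} = 1; b_{19} = 23.
The sequence repeats with period 18.
So b_{2793} = b_{1 + ((2793-1) mod 18)} = b_3 = 17.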